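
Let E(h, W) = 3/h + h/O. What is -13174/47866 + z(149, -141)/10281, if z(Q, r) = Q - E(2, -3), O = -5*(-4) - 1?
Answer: -116159393/445242694 ≈ -0.26089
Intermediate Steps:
O = 19 (O = 20 - 1 = 19)
E(h, W) = 3/h + h/19
z(Q, r) = -61/38 + Q (z(Q, r) = Q - (3/2 + (1/19)*2) = Q - (3*(½) + 2/19) = Q - (3/2 + 2/19) = Q - 1*61/38 = Q - 61/38 = -61/38 + Q)
-13174/47866 + z(149, -141)/10281 = -13174/47866 + (-61/38 + 149)/10281 = -13174*1/47866 + (5601/38)*(1/10281) = -941/3419 + 1867/130226 = -116159393/445242694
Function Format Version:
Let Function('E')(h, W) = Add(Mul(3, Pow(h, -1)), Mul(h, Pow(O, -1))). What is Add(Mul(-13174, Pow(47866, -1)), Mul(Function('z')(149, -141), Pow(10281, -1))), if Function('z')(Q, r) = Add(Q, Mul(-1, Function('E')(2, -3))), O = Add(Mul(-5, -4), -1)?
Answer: Rational(-116159393, 445242694) ≈ -0.26089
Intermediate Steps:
O = 19 (O = Add(20, -1) = 19)
Function('E')(h, W) = Add(Mul(3, Pow(h, -1)), Mul(Rational(1, 19), h)) (Function('E')(h, W) = Add(Mul(3, Pow(h, -1)), Mul(h, Pow(19, -1))) = Add(Mul(3, Pow(h, -1)), Mul(h, Rational(1, 19))) = Add(Mul(3, Pow(h, -1)), Mul(Rational(1, 19), h)))
Function('z')(Q, r) = Add(Rational(-61, 38), Q) (Function('z')(Q, r) = Add(Q, Mul(-1, Add(Mul(3, Pow(2, -1)), Mul(Rational(1, 19), 2)))) = Add(Q, Mul(-1, Add(Mul(3, Rational(1, 2)), Rational(2, 19)))) = Add(Q, Mul(-1, Add(Rational(3, 2), Rational(2, 19)))) = Add(Q, Mul(-1, Rational(61, 38))) = Add(Q, Rational(-61, 38)) = Add(Rational(-61, 38), Q))
Add(Mul(-13174, Pow(47866, -1)), Mul(Function('z')(149, -141), Pow(10281, -1))) = Add(Mul(-13174, Pow(47866, -1)), Mul(Add(Rational(-61, 38), 149), Pow(10281, -1))) = Add(Mul(-13174, Rational(1, 47866)), Mul(Rational(5601, 38), Rational(1, 10281))) = Add(Rational(-941, 3419), Rational(1867, 130226)) = Rational(-116159393, 445242694)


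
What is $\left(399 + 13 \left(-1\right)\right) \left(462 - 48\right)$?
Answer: $159804$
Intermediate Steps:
$\left(399 + 13 \left(-1\right)\right) \left(462 - 48\right) = \left(399 - 13\right) 414 = 386 \cdot 414 = 159804$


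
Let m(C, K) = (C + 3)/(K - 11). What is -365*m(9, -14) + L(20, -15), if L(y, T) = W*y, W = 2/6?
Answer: 2728/15 ≈ 181.87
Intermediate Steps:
W = 1/3 (W = 2*(1/6) = 1/3 ≈ 0.33333)
m(C, K) = (3 + C)/(-11 + K)
L(y, T) = y/3
-365*m(9, -14) + L(20, -15) = -365*(3 + 9)/(-11 - 14) + (1/3)*20 = -365*12/(-25) + 20/3 = -(-73)*12/5 + 20/3 = -365*(-12/25) + 20/3 = 876/5 + 20/3 = 2728/15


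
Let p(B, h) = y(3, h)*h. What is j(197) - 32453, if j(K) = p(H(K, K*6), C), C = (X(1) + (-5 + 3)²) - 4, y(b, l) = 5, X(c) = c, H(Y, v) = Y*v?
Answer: -32448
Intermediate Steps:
C = 1 (C = (1 + (-5 + 3)²) - 4 = (1 + (-2)²) - 4 = (1 + 4) - 4 = 5 - 4 = 1)
p(B, h) = 5*h
j(K) = 5 (j(K) = 5*1 = 5)
j(197) - 32453 = 5 - 32453 = -32448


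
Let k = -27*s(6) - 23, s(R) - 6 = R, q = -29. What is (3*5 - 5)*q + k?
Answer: -637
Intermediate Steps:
s(R) = 6 + R
k = -347 (k = -27*(6 + 6) - 23 = -27*12 - 23 = -324 - 23 = -347)
(3*5 - 5)*q + k = (3*5 - 5)*(-29) - 347 = (15 - 5)*(-29) - 347 = 10*(-29) - 347 = -290 - 347 = -637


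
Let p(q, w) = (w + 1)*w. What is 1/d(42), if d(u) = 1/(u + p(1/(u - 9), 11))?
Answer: 174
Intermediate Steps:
p(q, w) = w*(1 + w) (p(q, w) = (1 + w)*w = w*(1 + w))
d(u) = 1/(132 + u) (d(u) = 1/(u + 11*(1 + 11)) = 1/(u + 11*12) = 1/(u + 132) = 1/(132 + u))
1/d(42) = 1/(1/(132 + 42)) = 1/(1/174) = 174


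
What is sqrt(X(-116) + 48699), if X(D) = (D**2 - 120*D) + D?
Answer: sqrt(75959) ≈ 275.61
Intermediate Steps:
X(D) = D**2 - 119*D
sqrt(X(-116) + 48699) = sqrt(-116*(-119 - 116) + 48699) = sqrt(-116*(-235) + 48699) = sqrt(27260 + 48699) = sqrt(75959)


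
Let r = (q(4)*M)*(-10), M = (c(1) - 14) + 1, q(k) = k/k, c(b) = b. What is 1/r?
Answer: 1/120 ≈ 0.0083333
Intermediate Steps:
q(k) = 1
M = -12 (M = (1 - 14) + 1 = -13 + 1 = -12)
r = 120 (r = (1*(-12))*(-10) = -12*(-10) = 120)
1/r = 1/120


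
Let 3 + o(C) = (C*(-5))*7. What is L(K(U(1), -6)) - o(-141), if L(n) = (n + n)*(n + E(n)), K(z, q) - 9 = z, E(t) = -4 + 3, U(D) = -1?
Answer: -4820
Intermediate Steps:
E(t) = -1
o(C) = -3 - 35*C (o(C) = -3 + (C*(-5))*7 = -3 - 5*C*7 = -3 - 35*C)
K(z, q) = 9 + z
L(n) = 2*n*(-1 + n) (L(n) = (n + n)*(n - 1) = (2*n)*(-1 + n) = 2*n*(-1 + n))
L(K(U(1), -6)) - o(-141) = 2*(9 - 1)*(-1 + (9 - 1)) - (-3 - 35*(-141)) = 2*8*(-1 + 8) - (-3 + 4935) = 2*8*7 - 1*4932 = 112 - 4932 = -4820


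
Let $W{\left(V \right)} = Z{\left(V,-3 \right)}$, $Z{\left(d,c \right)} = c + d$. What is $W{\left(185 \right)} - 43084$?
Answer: $-42902$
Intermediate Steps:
$W{\left(V \right)} = -3 + V$
$W{\left(185 \right)} - 43084 = \left(-3 + 185\right) - 43084 = 182 - 43084 = -42902$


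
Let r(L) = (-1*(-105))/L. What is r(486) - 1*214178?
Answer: -34696801/162 ≈ -2.1418e+5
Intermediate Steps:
r(L) = 105/L
r(486) - 1*214178 = 105/486 - 1*214178 = 105*(1/486) - 214178 = 35/162 - 214178 = -34696801/162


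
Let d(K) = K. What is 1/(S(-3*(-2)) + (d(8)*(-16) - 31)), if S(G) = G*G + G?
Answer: -1/117 ≈ -0.0085470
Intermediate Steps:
S(G) = G + G² (S(G) = G² + G = G + G²)
1/(S(-3*(-2)) + (d(8)*(-16) - 31)) = 1/((-3*(-2))*(1 - 3*(-2)) + (8*(-16) - 31)) = 1/(6*(1 + 6) + (-128 - 31)) = 1/(6*7 - 159) = 1/(42 - 159) = 1/(-117) = -1/117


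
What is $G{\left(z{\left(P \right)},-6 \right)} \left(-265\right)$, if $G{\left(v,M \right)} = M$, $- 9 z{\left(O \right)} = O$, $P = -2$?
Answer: $1590$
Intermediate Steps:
$z{\left(O \right)} = - \frac{O}{9}$
$G{\left(z{\left(P \right)},-6 \right)} \left(-265\right) = \left(-6\right) \left(-265\right) = 1590$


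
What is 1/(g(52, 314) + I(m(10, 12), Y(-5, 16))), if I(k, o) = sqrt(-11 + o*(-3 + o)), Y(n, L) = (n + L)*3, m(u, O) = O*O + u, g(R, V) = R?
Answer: 52/1725 - sqrt(979)/1725 ≈ 0.012006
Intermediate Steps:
m(u, O) = u + O**2 (m(u, O) = O**2 + u = u + O**2)
Y(n, L) = 3*L + 3*n (Y(n, L) = (L + n)*3 = 3*L + 3*n)
1/(g(52, 314) + I(m(10, 12), Y(-5, 16))) = 1/(52 + sqrt(-11 + (3*16 + 3*(-5))**2 - 3*(3*16 + 3*(-5)))) = 1/(52 + sqrt(-11 + (48 - 15)**2 - 3*(48 - 15))) = 1/(52 + sqrt(-11 + 33**2 - 3*33)) = 1/(52 + sqrt(-11 + 1089 - 99)) = 1/(52 + sqrt(979))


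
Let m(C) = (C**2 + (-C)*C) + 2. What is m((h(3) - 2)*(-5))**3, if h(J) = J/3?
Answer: 8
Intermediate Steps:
h(J) = J/3 (h(J) = J*(1/3) = J/3)
m(C) = 2 (m(C) = (C**2 - C**2) + 2 = 0 + 2 = 2)
m((h(3) - 2)*(-5))**3 = 2**3 = 8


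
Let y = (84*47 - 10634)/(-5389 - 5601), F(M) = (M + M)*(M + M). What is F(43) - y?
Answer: 40637677/5495 ≈ 7395.4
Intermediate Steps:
F(M) = 4*M**2 (F(M) = (2*M)*(2*M) = 4*M**2)
y = 3343/5495 (y = (3948 - 10634)/(-10990) = -6686*(-1/10990) = 3343/5495 ≈ 0.60837)
F(43) - y = 4*43**2 - 1*3343/5495 = 4*1849 - 3343/5495 = 7396 - 3343/5495 = 40637677/5495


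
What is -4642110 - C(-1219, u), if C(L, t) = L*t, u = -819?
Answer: -5640471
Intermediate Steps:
-4642110 - C(-1219, u) = -4642110 - (-1219)*(-819) = -4642110 - 1*998361 = -4642110 - 998361 = -5640471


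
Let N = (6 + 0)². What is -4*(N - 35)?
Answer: -4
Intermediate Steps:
N = 36 (N = 6² = 36)
-4*(N - 35) = -4*(36 - 35) = -4*1 = -4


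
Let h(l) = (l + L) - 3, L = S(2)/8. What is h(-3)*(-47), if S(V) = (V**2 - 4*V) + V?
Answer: 1175/4 ≈ 293.75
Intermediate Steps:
S(V) = V**2 - 3*V
L = -1/4 (L = (2*(-3 + 2))/8 = (2*(-1))*(1/8) = -2*1/8 = -1/4 ≈ -0.25000)
h(l) = -13/4 + l (h(l) = (l - 1/4) - 3 = (-1/4 + l) - 3 = -13/4 + l)
h(-3)*(-47) = (-13/4 - 3)*(-47) = -25/4*(-47) = 1175/4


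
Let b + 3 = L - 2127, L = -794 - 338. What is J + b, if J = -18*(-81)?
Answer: -1804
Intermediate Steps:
L = -1132
b = -3262 (b = -3 + (-1132 - 2127) = -3 - 3259 = -3262)
J = 1458
J + b = 1458 - 3262 = -1804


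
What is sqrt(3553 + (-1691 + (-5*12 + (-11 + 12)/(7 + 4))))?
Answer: sqrt(218053)/11 ≈ 42.451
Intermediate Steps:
sqrt(3553 + (-1691 + (-5*12 + (-11 + 12)/(7 + 4)))) = sqrt(3553 + (-1691 + (-60 + 1/11))) = sqrt(3553 + (-1691 - 659/11)) = sqrt(3553 - 19260/11) = sqrt(19823/11) = sqrt(218053)/11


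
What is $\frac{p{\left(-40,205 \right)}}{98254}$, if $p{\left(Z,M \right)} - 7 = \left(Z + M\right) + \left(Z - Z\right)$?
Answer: $\frac{86}{49127} \approx 0.0017506$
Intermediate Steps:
$p{\left(Z,M \right)} = 7 + M + Z$ ($p{\left(Z,M \right)} = 7 + \left(\left(Z + M\right) + \left(Z - Z\right)\right) = 7 + \left(\left(M + Z\right) + 0\right) = 7 + \left(M + Z\right) = 7 + M + Z$)
$\frac{p{\left(-40,205 \right)}}{98254} = \frac{7 + 205 - 40}{98254} = 172 \cdot \frac{1}{98254} = \frac{86}{49127}$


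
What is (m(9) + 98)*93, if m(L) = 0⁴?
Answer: 9114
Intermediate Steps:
m(L) = 0
(m(9) + 98)*93 = (0 + 98)*93 = 98*93 = 9114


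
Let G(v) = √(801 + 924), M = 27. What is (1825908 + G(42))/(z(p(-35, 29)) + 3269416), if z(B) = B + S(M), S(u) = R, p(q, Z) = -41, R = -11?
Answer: 21737/38921 + 5*√69/3269364 ≈ 0.55850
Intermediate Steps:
S(u) = -11
G(v) = 5*√69 (G(v) = √1725 = 5*√69)
z(B) = -11 + B (z(B) = B - 11 = -11 + B)
(1825908 + G(42))/(z(p(-35, 29)) + 3269416) = (1825908 + 5*√69)/((-11 - 41) + 3269416) = (1825908 + 5*√69)/(-52 + 3269416) = (1825908 + 5*√69)/3269364 = (1825908 + 5*√69)*(1/3269364) = 21737/38921 + 5*√69/3269364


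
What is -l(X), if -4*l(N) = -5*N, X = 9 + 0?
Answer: -45/4 ≈ -11.250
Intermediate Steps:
X = 9
l(N) = 5*N/4 (l(N) = -(-5)*N/4 = 5*N/4)
-l(X) = -5*9/4 = -1*45/4 = -45/4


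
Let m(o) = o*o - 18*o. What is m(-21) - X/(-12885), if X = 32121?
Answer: 3528312/4295 ≈ 821.49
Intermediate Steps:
m(o) = o² - 18*o
m(-21) - X/(-12885) = -21*(-18 - 21) - 32121/(-12885) = -21*(-39) - 32121*(-1)/12885 = 819 - 1*(-10707/4295) = 819 + 10707/4295 = 3528312/4295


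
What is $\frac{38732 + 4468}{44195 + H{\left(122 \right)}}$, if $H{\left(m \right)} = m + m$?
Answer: $\frac{14400}{14813} \approx 0.97212$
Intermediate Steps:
$H{\left(m \right)} = 2 m$
$\frac{38732 + 4468}{44195 + H{\left(122 \right)}} = \frac{38732 + 4468}{44195 + 2 \cdot 122} = \frac{43200}{44195 + 244} = \frac{43200}{44439} = 43200 \cdot \frac{1}{44439} = \frac{14400}{14813}$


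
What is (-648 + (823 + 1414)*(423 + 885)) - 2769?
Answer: 2922579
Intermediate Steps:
(-648 + (823 + 1414)*(423 + 885)) - 2769 = (-648 + 2237*1308) - 2769 = (-648 + 2925996) - 2769 = 2925348 - 2769 = 2922579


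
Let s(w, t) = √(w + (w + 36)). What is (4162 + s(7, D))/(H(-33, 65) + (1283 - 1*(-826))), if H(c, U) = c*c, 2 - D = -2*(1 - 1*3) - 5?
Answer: 2081/1599 + 5*√2/3198 ≈ 1.3036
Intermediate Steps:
D = 3 (D = 2 - (-2*(1 - 1*3) - 5) = 2 - (-2*(1 - 3) - 5) = 2 - (-2*(-2) - 5) = 2 - (4 - 5) = 2 - 1*(-1) = 2 + 1 = 3)
s(w, t) = √(36 + 2*w) (s(w, t) = √(w + (36 + w)) = √(36 + 2*w))
H(c, U) = c²
(4162 + s(7, D))/(H(-33, 65) + (1283 - 1*(-826))) = (4162 + √(36 + 2*7))/((-33)² + (1283 - 1*(-826))) = (4162 + √(36 + 14))/(1089 + (1283 + 826)) = (4162 + √50)/(1089 + 2109) = (4162 + 5*√2)/3198 = (4162 + 5*√2)*(1/3198) = 2081/1599 + 5*√2/3198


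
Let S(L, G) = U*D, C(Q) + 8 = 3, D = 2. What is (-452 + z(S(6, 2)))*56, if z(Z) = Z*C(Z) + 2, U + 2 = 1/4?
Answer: -24220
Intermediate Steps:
C(Q) = -5 (C(Q) = -8 + 3 = -5)
U = -7/4 (U = -2 + 1/4 = -7/4 ≈ -1.7500)
S(L, G) = -7/2 (S(L, G) = -7/4*2 = -7/2)
z(Z) = 2 - 5*Z (z(Z) = Z*(-5) + 2 = -5*Z + 2 = 2 - 5*Z)
(-452 + z(S(6, 2)))*56 = (-452 + (2 - 5*(-7/2)))*56 = (-452 + (2 + 35/2))*56 = (-452 + 39/2)*56 = -865/2*56 = -24220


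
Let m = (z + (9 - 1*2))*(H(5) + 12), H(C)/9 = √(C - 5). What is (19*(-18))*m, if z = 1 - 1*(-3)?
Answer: -45144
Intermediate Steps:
H(C) = 9*√(-5 + C) (H(C) = 9*√(C - 5) = 9*√(-5 + C))
z = 4 (z = 1 + 3 = 4)
m = 132 (m = (4 + (9 - 1*2))*(9*√(-5 + 5) + 12) = (4 + (9 - 2))*(9*√0 + 12) = (4 + 7)*(9*0 + 12) = 11*(0 + 12) = 11*12 = 132)
(19*(-18))*m = (19*(-18))*132 = -342*132 = -45144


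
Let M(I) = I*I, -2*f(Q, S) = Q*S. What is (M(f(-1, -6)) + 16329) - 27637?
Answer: -11299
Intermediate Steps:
f(Q, S) = -Q*S/2
M(I) = I²
(M(f(-1, -6)) + 16329) - 27637 = ((-½*(-1)*(-6))² + 16329) - 27637 = ((-3)² + 16329) - 27637 = (9 + 16329) - 27637 = 16338 - 27637 = -11299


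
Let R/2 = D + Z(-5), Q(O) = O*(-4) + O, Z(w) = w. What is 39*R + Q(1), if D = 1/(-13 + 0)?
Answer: -399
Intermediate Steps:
D = -1/13 (D = 1/(-13) = -1/13 ≈ -0.076923)
Q(O) = -3*O (Q(O) = -4*O + O = -3*O)
R = -132/13 (R = 2*(-1/13 - 5) = 2*(-66/13) = -132/13 ≈ -10.154)
39*R + Q(1) = 39*(-132/13) - 3*1 = -396 - 3 = -399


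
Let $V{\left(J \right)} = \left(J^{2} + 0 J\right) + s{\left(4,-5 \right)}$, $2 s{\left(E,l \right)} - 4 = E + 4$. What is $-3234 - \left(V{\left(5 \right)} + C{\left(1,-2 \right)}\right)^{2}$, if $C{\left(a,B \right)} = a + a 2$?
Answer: $-4390$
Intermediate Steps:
$C{\left(a,B \right)} = 3 a$ ($C{\left(a,B \right)} = a + 2 a = 3 a$)
$s{\left(E,l \right)} = 4 + \frac{E}{2}$ ($s{\left(E,l \right)} = 2 + \frac{E + 4}{2} = 2 + \frac{4 + E}{2} = 2 + \left(2 + \frac{E}{2}\right) = 4 + \frac{E}{2}$)
$V{\left(J \right)} = 6 + J^{2}$ ($V{\left(J \right)} = \left(J^{2} + 0 J\right) + \left(4 + \frac{1}{2} \cdot 4\right) = \left(J^{2} + 0\right) + \left(4 + 2\right) = J^{2} + 6 = 6 + J^{2}$)
$-3234 - \left(V{\left(5 \right)} + C{\left(1,-2 \right)}\right)^{2} = -3234 - \left(\left(6 + 5^{2}\right) + 3 \cdot 1\right)^{2} = -3234 - \left(\left(6 + 25\right) + 3\right)^{2} = -3234 - \left(31 + 3\right)^{2} = -3234 - 34^{2} = -3234 - 1156 = -4390$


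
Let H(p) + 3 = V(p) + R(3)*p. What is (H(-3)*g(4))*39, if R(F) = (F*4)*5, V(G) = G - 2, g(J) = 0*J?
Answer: 0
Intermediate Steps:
g(J) = 0
V(G) = -2 + G
R(F) = 20*F (R(F) = (4*F)*5 = 20*F)
H(p) = -5 + 61*p (H(p) = -3 + ((-2 + p) + (20*3)*p) = -3 + ((-2 + p) + 60*p) = -3 + (-2 + 61*p) = -5 + 61*p)
(H(-3)*g(4))*39 = ((-5 + 61*(-3))*0)*39 = ((-5 - 183)*0)*39 = -188*0*39 = 0*39 = 0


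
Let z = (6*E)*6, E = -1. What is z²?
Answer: 1296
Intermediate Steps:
z = -36 (z = (6*(-1))*6 = -6*6 = -36)
z² = (-36)² = 1296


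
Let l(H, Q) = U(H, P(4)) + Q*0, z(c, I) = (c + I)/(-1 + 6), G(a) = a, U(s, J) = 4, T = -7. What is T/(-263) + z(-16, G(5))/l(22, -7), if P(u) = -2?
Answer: -2753/5260 ≈ -0.52338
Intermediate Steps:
z(c, I) = I/5 + c/5 (z(c, I) = (I + c)/5 = (I + c)*(1/5) = I/5 + c/5)
l(H, Q) = 4 (l(H, Q) = 4 + Q*0 = 4 + 0 = 4)
T/(-263) + z(-16, G(5))/l(22, -7) = -7/(-263) + ((1/5)*5 + (1/5)*(-16))/4 = -7*(-1/263) + (1 - 16/5)*(1/4) = 7/263 - 11/5*1/4 = 7/263 - 11/20 = -2753/5260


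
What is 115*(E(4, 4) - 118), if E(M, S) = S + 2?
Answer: -12880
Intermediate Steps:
E(M, S) = 2 + S
115*(E(4, 4) - 118) = 115*((2 + 4) - 118) = 115*(6 - 118) = 115*(-112) = -12880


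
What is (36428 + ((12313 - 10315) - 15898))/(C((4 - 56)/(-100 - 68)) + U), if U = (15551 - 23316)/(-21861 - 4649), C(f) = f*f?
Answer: 105349128192/1817765 ≈ 57955.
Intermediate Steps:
C(f) = f²
U = 1553/5302 (U = -7765/(-26510) = -7765*(-1/26510) = 1553/5302 ≈ 0.29291)
(36428 + ((12313 - 10315) - 15898))/(C((4 - 56)/(-100 - 68)) + U) = (36428 + ((12313 - 10315) - 15898))/(((4 - 56)/(-100 - 68))² + 1553/5302) = (36428 + (1998 - 15898))/((-52/(-168))² + 1553/5302) = (36428 - 13900)/((-52*(-1/168))² + 1553/5302) = 22528/((13/42)² + 1553/5302) = 22528/(169/1764 + 1553/5302) = 22528/(1817765/4676364) = 22528*(4676364/1817765) = 105349128192/1817765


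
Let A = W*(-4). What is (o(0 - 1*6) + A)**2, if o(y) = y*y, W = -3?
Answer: 2304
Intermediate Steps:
o(y) = y**2
A = 12 (A = -3*(-4) = 12)
(o(0 - 1*6) + A)**2 = ((0 - 1*6)**2 + 12)**2 = ((0 - 6)**2 + 12)**2 = ((-6)**2 + 12)**2 = (36 + 12)**2 = 48**2 = 2304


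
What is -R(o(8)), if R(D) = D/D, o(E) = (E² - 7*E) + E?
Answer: -1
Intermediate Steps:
o(E) = E² - 6*E
R(D) = 1
-R(o(8)) = -1*1 = -1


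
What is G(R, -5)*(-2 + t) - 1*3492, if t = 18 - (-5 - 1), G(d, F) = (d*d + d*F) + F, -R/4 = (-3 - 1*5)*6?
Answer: 786286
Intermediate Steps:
R = 192 (R = -4*(-3 - 1*5)*6 = -4*(-3 - 5)*6 = -(-32)*6 = -4*(-48) = 192)
G(d, F) = F + d² + F*d (G(d, F) = (d² + F*d) + F = F + d² + F*d)
t = 24 (t = 18 - 1*(-6) = 18 + 6 = 24)
G(R, -5)*(-2 + t) - 1*3492 = (-5 + 192² - 5*192)*(-2 + 24) - 1*3492 = (-5 + 36864 - 960)*22 - 3492 = 35899*22 - 3492 = 789778 - 3492 = 786286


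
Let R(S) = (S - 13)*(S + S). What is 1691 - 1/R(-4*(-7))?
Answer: 1420439/840 ≈ 1691.0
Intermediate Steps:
R(S) = 2*S*(-13 + S) (R(S) = (-13 + S)*(2*S) = 2*S*(-13 + S))
1691 - 1/R(-4*(-7)) = 1691 - 1/(2*(-4*(-7))*(-13 - 4*(-7))) = 1691 - 1/(2*28*(-13 + 28)) = 1691 - 1/(2*28*15) = 1691 - 1/840 = 1420439/840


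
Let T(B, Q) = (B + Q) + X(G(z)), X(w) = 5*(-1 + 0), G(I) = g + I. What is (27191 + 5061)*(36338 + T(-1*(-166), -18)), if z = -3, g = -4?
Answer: 1176585212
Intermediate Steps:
G(I) = -4 + I
X(w) = -5 (X(w) = 5*(-1) = -5)
T(B, Q) = -5 + B + Q (T(B, Q) = (B + Q) - 5 = -5 + B + Q)
(27191 + 5061)*(36338 + T(-1*(-166), -18)) = (27191 + 5061)*(36338 + (-5 - 1*(-166) - 18)) = 32252*(36338 + (-5 + 166 - 18)) = 32252*(36338 + 143) = 32252*36481 = 1176585212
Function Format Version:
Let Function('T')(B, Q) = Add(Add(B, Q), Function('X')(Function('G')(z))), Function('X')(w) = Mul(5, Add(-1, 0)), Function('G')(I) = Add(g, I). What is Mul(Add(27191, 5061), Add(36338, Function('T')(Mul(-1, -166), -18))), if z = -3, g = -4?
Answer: 1176585212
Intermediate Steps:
Function('G')(I) = Add(-4, I)
Function('X')(w) = -5 (Function('X')(w) = Mul(5, -1) = -5)
Function('T')(B, Q) = Add(-5, B, Q) (Function('T')(B, Q) = Add(Add(B, Q), -5) = Add(-5, B, Q))
Mul(Add(27191, 5061), Add(36338, Function('T')(Mul(-1, -166), -18))) = Mul(Add(27191, 5061), Add(36338, Add(-5, Mul(-1, -166), -18))) = Mul(32252, Add(36338, Add(-5, 166, -18))) = Mul(32252, Add(36338, 143)) = Mul(32252, 36481) = 1176585212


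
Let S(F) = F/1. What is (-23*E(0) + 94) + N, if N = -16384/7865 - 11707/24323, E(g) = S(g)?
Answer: 1345511811/14715415 ≈ 91.436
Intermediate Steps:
S(F) = F (S(F) = F*1 = F)
E(g) = g
N = -37737199/14715415 (N = -16384*1/7865 - 11707*1/24323 = -16384/7865 - 11707/24323 = -37737199/14715415 ≈ -2.5645)
(-23*E(0) + 94) + N = (-23*0 + 94) - 37737199/14715415 = (0 + 94) - 37737199/14715415 = 94 - 37737199/14715415 = 1345511811/14715415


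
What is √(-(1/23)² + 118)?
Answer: √62421/23 ≈ 10.863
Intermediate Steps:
√(-(1/23)² + 118) = √(-1*1/529 + 118) = √(-1/529 + 118) = √(62421/529) = √62421/23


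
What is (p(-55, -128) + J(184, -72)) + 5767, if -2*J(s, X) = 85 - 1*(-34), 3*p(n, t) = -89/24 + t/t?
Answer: 410875/72 ≈ 5706.6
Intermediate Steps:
p(n, t) = -65/72 (p(n, t) = (-89/24 + t/t)/3 = (-89*1/24 + 1)/3 = (-89/24 + 1)/3 = (⅓)*(-65/24) = -65/72)
J(s, X) = -119/2 (J(s, X) = -(85 - 1*(-34))/2 = -(85 + 34)/2 = -½*119 = -119/2)
(p(-55, -128) + J(184, -72)) + 5767 = (-65/72 - 119/2) + 5767 = -4349/72 + 5767 = 410875/72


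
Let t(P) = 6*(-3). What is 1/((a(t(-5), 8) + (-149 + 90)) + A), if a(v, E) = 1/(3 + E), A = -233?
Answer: -11/3211 ≈ -0.0034257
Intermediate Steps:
t(P) = -18
1/((a(t(-5), 8) + (-149 + 90)) + A) = 1/((1/(3 + 8) + (-149 + 90)) - 233) = 1/((1/11 - 59) - 233) = 1/(-648/11 - 233) = 1/(-3211/11) = -11/3211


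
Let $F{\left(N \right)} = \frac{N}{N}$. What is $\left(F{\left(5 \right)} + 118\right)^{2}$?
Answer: $14161$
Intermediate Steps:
$F{\left(N \right)} = 1$
$\left(F{\left(5 \right)} + 118\right)^{2} = \left(1 + 118\right)^{2} = 119^{2} = 14161$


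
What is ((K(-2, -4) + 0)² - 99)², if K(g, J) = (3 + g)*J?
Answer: 6889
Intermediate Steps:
K(g, J) = J*(3 + g)
((K(-2, -4) + 0)² - 99)² = ((-4*(3 - 2) + 0)² - 99)² = ((-4*1 + 0)² - 99)² = ((-4 + 0)² - 99)² = ((-4)² - 99)² = (16 - 99)² = (-83)² = 6889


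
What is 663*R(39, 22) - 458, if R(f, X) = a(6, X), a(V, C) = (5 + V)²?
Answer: 79765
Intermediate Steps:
R(f, X) = 121 (R(f, X) = (5 + 6)² = 11² = 121)
663*R(39, 22) - 458 = 663*121 - 458 = 80223 - 458 = 79765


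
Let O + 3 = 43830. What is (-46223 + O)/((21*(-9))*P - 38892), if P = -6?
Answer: 1198/18879 ≈ 0.063457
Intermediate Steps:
O = 43827 (O = -3 + 43830 = 43827)
(-46223 + O)/((21*(-9))*P - 38892) = (-46223 + 43827)/((21*(-9))*(-6) - 38892) = -2396/(-189*(-6) - 38892) = -2396/(1134 - 38892) = -2396/(-37758) = -2396*(-1/37758) = 1198/18879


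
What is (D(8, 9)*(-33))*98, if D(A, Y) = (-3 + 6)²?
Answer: -29106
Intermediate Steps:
D(A, Y) = 9 (D(A, Y) = 3² = 9)
(D(8, 9)*(-33))*98 = (9*(-33))*98 = -297*98 = -29106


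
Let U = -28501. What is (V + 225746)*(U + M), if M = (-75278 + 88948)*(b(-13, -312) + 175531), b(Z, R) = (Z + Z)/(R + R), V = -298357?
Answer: -2090744438044493/12 ≈ -1.7423e+14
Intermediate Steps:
b(Z, R) = Z/R (b(Z, R) = (2*Z)/((2*R)) = (2*Z)*(1/(2*R)) = Z/R)
M = 28794112075/12 (M = (-75278 + 88948)*(-13/(-312) + 175531) = 13670*(-13*(-1/312) + 175531) = 13670*(1/24 + 175531) = 13670*(4212745/24) = 28794112075/12 ≈ 2.3995e+9)
(V + 225746)*(U + M) = (-298357 + 225746)*(-28501 + 28794112075/12) = -72611*28793770063/12 = -2090744438044493/12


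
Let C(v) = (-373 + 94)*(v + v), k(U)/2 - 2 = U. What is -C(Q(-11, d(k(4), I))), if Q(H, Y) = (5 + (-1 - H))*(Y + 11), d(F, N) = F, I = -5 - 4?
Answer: 192510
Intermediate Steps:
k(U) = 4 + 2*U
I = -9
Q(H, Y) = (4 - H)*(11 + Y)
C(v) = -558*v
-C(Q(-11, d(k(4), I))) = -(-558)*(44 - 11*(-11) + 4*(4 + 2*4) - 1*(-11)*(4 + 2*4)) = -(-558)*(44 + 121 + 4*(4 + 8) - 1*(-11)*(4 + 8)) = -(-558)*(44 + 121 + 4*12 - 1*(-11)*12) = -(-558)*(44 + 121 + 48 + 132) = -(-558)*345 = -1*(-192510) = 192510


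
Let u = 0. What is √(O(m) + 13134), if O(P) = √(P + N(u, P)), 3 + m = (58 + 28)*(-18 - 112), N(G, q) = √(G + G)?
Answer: √(13134 + I*√11183) ≈ 114.6 + 0.4614*I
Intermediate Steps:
N(G, q) = √2*√G (N(G, q) = √(2*G) = √2*√G)
m = -11183 (m = -3 + (58 + 28)*(-18 - 112) = -3 + 86*(-130) = -3 - 11180 = -11183)
O(P) = √P (O(P) = √(P + √2*√0) = √(P + √2*0) = √(P + 0) = √P)
√(O(m) + 13134) = √(√(-11183) + 13134) = √(I*√11183 + 13134) = √(13134 + I*√11183)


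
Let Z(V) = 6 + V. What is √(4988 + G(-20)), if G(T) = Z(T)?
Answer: √4974 ≈ 70.527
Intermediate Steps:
G(T) = 6 + T
√(4988 + G(-20)) = √(4988 + (6 - 20)) = √(4988 - 14) = √4974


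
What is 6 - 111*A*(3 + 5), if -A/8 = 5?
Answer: 35526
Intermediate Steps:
A = -40 (A = -8*5 = -40)
6 - 111*A*(3 + 5) = 6 - (-4440)*(3 + 5) = 6 - (-4440)*8 = 6 - 111*(-320) = 6 + 35520 = 35526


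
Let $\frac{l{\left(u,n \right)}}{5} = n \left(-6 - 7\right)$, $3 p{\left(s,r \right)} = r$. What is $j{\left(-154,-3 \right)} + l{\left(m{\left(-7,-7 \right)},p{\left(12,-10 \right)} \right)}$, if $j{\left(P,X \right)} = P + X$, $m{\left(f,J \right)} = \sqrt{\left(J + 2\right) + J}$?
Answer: $\frac{179}{3} \approx 59.667$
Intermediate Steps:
$p{\left(s,r \right)} = \frac{r}{3}$
$m{\left(f,J \right)} = \sqrt{2 + 2 J}$ ($m{\left(f,J \right)} = \sqrt{\left(2 + J\right) + J} = \sqrt{2 + 2 J}$)
$l{\left(u,n \right)} = - 65 n$ ($l{\left(u,n \right)} = 5 n \left(-6 - 7\right) = 5 n \left(-13\right) = 5 \left(- 13 n\right) = - 65 n$)
$j{\left(-154,-3 \right)} + l{\left(m{\left(-7,-7 \right)},p{\left(12,-10 \right)} \right)} = \left(-154 - 3\right) - 65 \cdot \frac{1}{3} \left(-10\right) = -157 - - \frac{650}{3} = -157 + \frac{650}{3} = \frac{179}{3}$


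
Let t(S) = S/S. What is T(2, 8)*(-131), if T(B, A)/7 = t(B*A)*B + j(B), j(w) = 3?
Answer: -4585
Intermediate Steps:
t(S) = 1
T(B, A) = 21 + 7*B (T(B, A) = 7*(1*B + 3) = 7*(B + 3) = 7*(3 + B) = 21 + 7*B)
T(2, 8)*(-131) = (21 + 7*2)*(-131) = (21 + 14)*(-131) = 35*(-131) = -4585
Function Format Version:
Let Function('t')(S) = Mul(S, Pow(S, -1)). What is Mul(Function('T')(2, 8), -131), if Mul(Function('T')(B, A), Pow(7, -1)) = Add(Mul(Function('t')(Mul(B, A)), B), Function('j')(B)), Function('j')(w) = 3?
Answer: -4585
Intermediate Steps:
Function('t')(S) = 1
Function('T')(B, A) = Add(21, Mul(7, B)) (Function('T')(B, A) = Mul(7, Add(Mul(1, B), 3)) = Mul(7, Add(B, 3)) = Mul(7, Add(3, B)) = Add(21, Mul(7, B)))
Mul(Function('T')(2, 8), -131) = Mul(Add(21, Mul(7, 2)), -131) = Mul(Add(21, 14), -131) = Mul(35, -131) = -4585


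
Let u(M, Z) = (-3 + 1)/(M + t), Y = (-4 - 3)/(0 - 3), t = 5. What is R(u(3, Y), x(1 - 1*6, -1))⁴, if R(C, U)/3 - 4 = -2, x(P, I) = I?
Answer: 1296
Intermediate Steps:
Y = 7/3 (Y = -7/(-3) = -7*(-⅓) = 7/3 ≈ 2.3333)
u(M, Z) = -2/(5 + M) (u(M, Z) = (-3 + 1)/(M + 5) = -2/(5 + M))
R(C, U) = 6 (R(C, U) = 12 + 3*(-2) = 12 - 6 = 6)
R(u(3, Y), x(1 - 1*6, -1))⁴ = 6⁴ = 1296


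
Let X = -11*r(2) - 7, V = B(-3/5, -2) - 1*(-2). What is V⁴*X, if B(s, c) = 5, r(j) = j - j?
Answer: -16807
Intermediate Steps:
r(j) = 0
V = 7 (V = 5 - 1*(-2) = 5 + 2 = 7)
X = -7 (X = -11*0 - 7 = 0 - 7 = -7)
V⁴*X = 7⁴*(-7) = 2401*(-7) = -16807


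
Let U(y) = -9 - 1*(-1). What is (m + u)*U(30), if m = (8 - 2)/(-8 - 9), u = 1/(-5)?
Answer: 376/85 ≈ 4.4235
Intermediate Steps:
u = -1/5 ≈ -0.20000
m = -6/17 (m = 6/(-17) = 6*(-1/17) = -6/17 ≈ -0.35294)
U(y) = -8 (U(y) = -9 + 1 = -8)
(m + u)*U(30) = (-6/17 - 1/5)*(-8) = -47/85*(-8) = 376/85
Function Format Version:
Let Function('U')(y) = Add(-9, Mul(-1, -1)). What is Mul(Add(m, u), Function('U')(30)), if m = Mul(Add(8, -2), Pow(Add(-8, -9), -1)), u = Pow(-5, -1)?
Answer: Rational(376, 85) ≈ 4.4235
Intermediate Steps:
u = Rational(-1, 5) ≈ -0.20000
m = Rational(-6, 17) (m = Mul(6, Pow(-17, -1)) = Mul(6, Rational(-1, 17)) = Rational(-6, 17) ≈ -0.35294)
Function('U')(y) = -8 (Function('U')(y) = Add(-9, 1) = -8)
Mul(Add(m, u), Function('U')(30)) = Mul(Add(Rational(-6, 17), Rational(-1, 5)), -8) = Mul(Rational(-47, 85), -8) = Rational(376, 85)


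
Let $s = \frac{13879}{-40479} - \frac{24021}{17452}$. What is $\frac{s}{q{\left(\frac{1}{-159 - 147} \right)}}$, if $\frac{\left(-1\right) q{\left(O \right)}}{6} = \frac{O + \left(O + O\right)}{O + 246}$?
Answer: $- \frac{91426182175925}{12715911144} \approx -7189.9$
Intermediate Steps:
$s = - \frac{1214562367}{706439508}$ ($s = 13879 \left(- \frac{1}{40479}\right) - \frac{24021}{17452} = - \frac{13879}{40479} - \frac{24021}{17452} = - \frac{1214562367}{706439508} \approx -1.7193$)
$q{\left(O \right)} = - \frac{18 O}{246 + O}$ ($q{\left(O \right)} = - 6 \frac{O + \left(O + O\right)}{O + 246} = - 6 \frac{O + 2 O}{246 + O} = - 6 \frac{3 O}{246 + O} = - \frac{18 O}{246 + O}$)
$\frac{s}{q{\left(\frac{1}{-159 - 147} \right)}} = - \frac{1214562367}{706439508 \left(- \frac{18}{\left(-159 - 147\right) \left(246 + \frac{1}{-159 - 147}\right)}\right)} = - \frac{1214562367}{706439508 \left(- \frac{18}{\left(-306\right) \left(246 + \frac{1}{-306}\right)}\right)} = - \frac{1214562367}{706439508 \left(\left(-18\right) \left(- \frac{1}{306}\right) \frac{1}{246 - \frac{1}{306}}\right)} = - \frac{1214562367}{706439508 \left(\left(-18\right) \left(- \frac{1}{306}\right) \frac{1}{\frac{75275}{306}}\right)} = - \frac{1214562367}{706439508 \left(\left(-18\right) \left(- \frac{1}{306}\right) \frac{306}{75275}\right)} = - \frac{1214562367}{706439508 \cdot \frac{18}{75275}} = \left(- \frac{1214562367}{706439508}\right) \frac{75275}{18} = - \frac{91426182175925}{12715911144}$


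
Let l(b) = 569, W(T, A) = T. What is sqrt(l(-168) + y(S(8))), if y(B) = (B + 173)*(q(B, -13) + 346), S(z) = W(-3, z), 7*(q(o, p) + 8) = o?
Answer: 3*sqrt(315539)/7 ≈ 240.74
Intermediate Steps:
q(o, p) = -8 + o/7
S(z) = -3
y(B) = (173 + B)*(338 + B/7) (y(B) = (B + 173)*((-8 + B/7) + 346) = (173 + B)*(338 + B/7))
sqrt(l(-168) + y(S(8))) = sqrt(569 + (58474 + (1/7)*(-3)**2 + (2539/7)*(-3))) = sqrt(569 + (58474 + (1/7)*9 - 7617/7)) = sqrt(569 + (58474 + 9/7 - 7617/7)) = sqrt(569 + 401710/7) = sqrt(405693/7) = 3*sqrt(315539)/7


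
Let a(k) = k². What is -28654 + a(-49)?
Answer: -26253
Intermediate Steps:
-28654 + a(-49) = -28654 + (-49)² = -28654 + 2401 = -26253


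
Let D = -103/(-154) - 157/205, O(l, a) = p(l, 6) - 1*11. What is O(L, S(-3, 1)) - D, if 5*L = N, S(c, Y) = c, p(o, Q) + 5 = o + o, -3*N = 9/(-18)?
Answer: -1499857/94710 ≈ -15.836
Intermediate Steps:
N = 1/6 (N = -3/(-18) = -3*(-1)/18 = -1/3*(-1/2) = 1/6 ≈ 0.16667)
p(o, Q) = -5 + 2*o (p(o, Q) = -5 + (o + o) = -5 + 2*o)
L = 1/30 (L = (1/5)*(1/6) = 1/30 ≈ 0.033333)
O(l, a) = -16 + 2*l (O(l, a) = (-5 + 2*l) - 1*11 = (-5 + 2*l) - 11 = -16 + 2*l)
D = -3063/31570 (D = -103*(-1/154) - 157*1/205 = 103/154 - 157/205 = -3063/31570 ≈ -0.097023)
O(L, S(-3, 1)) - D = (-16 + 2*(1/30)) - 1*(-3063/31570) = (-16 + 1/15) + 3063/31570 = -239/15 + 3063/31570 = -1499857/94710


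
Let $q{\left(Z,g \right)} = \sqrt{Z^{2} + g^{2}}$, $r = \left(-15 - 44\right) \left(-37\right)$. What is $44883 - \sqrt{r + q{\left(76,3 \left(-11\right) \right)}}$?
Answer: $44883 - \sqrt{2183 + \sqrt{6865}} \approx 44835.0$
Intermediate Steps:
$r = 2183$ ($r = \left(-59\right) \left(-37\right) = 2183$)
$44883 - \sqrt{r + q{\left(76,3 \left(-11\right) \right)}} = 44883 - \sqrt{2183 + \sqrt{76^{2} + \left(3 \left(-11\right)\right)^{2}}} = 44883 - \sqrt{2183 + \sqrt{5776 + \left(-33\right)^{2}}} = 44883 - \sqrt{2183 + \sqrt{5776 + 1089}} = 44883 - \sqrt{2183 + \sqrt{6865}}$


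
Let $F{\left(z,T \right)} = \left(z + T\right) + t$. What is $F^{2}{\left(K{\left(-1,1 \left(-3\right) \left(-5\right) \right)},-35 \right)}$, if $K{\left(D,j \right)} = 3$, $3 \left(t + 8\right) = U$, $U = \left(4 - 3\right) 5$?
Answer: $\frac{13225}{9} \approx 1469.4$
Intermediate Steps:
$U = 5$ ($U = 1 \cdot 5 = 5$)
$t = - \frac{19}{3}$ ($t = -8 + \frac{1}{3} \cdot 5 = -8 + \frac{5}{3} = - \frac{19}{3} \approx -6.3333$)
$F{\left(z,T \right)} = - \frac{19}{3} + T + z$ ($F{\left(z,T \right)} = \left(z + T\right) - \frac{19}{3} = \left(T + z\right) - \frac{19}{3} = - \frac{19}{3} + T + z$)
$F^{2}{\left(K{\left(-1,1 \left(-3\right) \left(-5\right) \right)},-35 \right)} = \left(- \frac{19}{3} - 35 + 3\right)^{2} = \left(- \frac{115}{3}\right)^{2} = \frac{13225}{9}$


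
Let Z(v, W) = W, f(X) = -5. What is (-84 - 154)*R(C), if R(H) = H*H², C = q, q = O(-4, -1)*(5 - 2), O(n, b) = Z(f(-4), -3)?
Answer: 173502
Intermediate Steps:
O(n, b) = -3
q = -9 (q = -3*(5 - 2) = -3*3 = -9)
C = -9
R(H) = H³
(-84 - 154)*R(C) = (-84 - 154)*(-9)³ = -238*(-729) = 173502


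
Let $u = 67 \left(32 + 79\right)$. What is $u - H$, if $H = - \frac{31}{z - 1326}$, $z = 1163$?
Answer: $\frac{1212200}{163} \approx 7436.8$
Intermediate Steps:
$H = \frac{31}{163}$ ($H = - \frac{31}{1163 - 1326} = - \frac{31}{-163} = \left(-31\right) \left(- \frac{1}{163}\right) = \frac{31}{163} \approx 0.19018$)
$u = 7437$ ($u = 67 \cdot 111 = 7437$)
$u - H = 7437 - \frac{31}{163} = \frac{1212200}{163}$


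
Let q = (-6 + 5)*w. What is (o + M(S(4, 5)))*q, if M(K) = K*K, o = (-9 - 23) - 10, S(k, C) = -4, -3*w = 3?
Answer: -26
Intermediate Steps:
w = -1 (w = -1/3*3 = -1)
o = -42 (o = -32 - 10 = -42)
M(K) = K**2
q = 1 (q = (-6 + 5)*(-1) = -1*(-1) = 1)
(o + M(S(4, 5)))*q = (-42 + (-4)**2)*1 = (-42 + 16)*1 = -26*1 = -26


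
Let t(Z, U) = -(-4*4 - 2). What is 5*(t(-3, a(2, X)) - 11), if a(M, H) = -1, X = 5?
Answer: 35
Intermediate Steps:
t(Z, U) = 18 (t(Z, U) = -(-16 - 2) = -1*(-18) = 18)
5*(t(-3, a(2, X)) - 11) = 5*(18 - 11) = 5*7 = 35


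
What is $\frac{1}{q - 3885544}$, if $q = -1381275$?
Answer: $- \frac{1}{5266819} \approx -1.8987 \cdot 10^{-7}$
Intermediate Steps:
$\frac{1}{q - 3885544} = \frac{1}{-1381275 - 3885544} = \frac{1}{-5266819} = - \frac{1}{5266819}$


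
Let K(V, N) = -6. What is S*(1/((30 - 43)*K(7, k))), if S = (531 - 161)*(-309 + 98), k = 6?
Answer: -39035/39 ≈ -1000.9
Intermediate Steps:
S = -78070 (S = 370*(-211) = -78070)
S*(1/((30 - 43)*K(7, k))) = -78070/((30 - 43)*(-6)) = -78070*(-1)/((-13)*6) = -(-78070)*(-1)/(13*6) = -78070*1/78 = -39035/39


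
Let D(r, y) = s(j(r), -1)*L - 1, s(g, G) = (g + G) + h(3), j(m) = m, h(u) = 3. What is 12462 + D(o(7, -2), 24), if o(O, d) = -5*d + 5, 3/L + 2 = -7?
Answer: 37366/3 ≈ 12455.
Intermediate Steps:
L = -⅓ (L = 3/(-2 - 7) = 3/(-9) = 3*(-⅑) = -⅓ ≈ -0.33333)
o(O, d) = 5 - 5*d
s(g, G) = 3 + G + g (s(g, G) = (g + G) + 3 = (G + g) + 3 = 3 + G + g)
D(r, y) = -5/3 - r/3 (D(r, y) = (3 - 1 + r)*(-⅓) - 1 = (2 + r)*(-⅓) - 1 = (-⅔ - r/3) - 1 = -5/3 - r/3)
12462 + D(o(7, -2), 24) = 12462 + (-5/3 - (5 - 5*(-2))/3) = 12462 + (-5/3 - (5 + 10)/3) = 12462 + (-5/3 - ⅓*15) = 12462 + (-5/3 - 5) = 12462 - 20/3 = 37366/3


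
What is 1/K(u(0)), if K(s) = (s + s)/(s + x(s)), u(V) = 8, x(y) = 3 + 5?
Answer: 1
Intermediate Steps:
x(y) = 8
K(s) = 2*s/(8 + s) (K(s) = (s + s)/(s + 8) = (2*s)/(8 + s) = 2*s/(8 + s))
1/K(u(0)) = 1/(2*8/(8 + 8)) = 1/(2*8/16) = 1/(2*8*(1/16)) = 1/1 = 1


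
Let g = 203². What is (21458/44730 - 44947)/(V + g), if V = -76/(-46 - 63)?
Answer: -109569952934/100460381805 ≈ -1.0907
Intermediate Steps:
V = 76/109 (V = -76/(-109) = -76*(-1/109) = 76/109 ≈ 0.69725)
g = 41209
(21458/44730 - 44947)/(V + g) = (21458/44730 - 44947)/(76/109 + 41209) = (21458*(1/44730) - 44947)/(4491857/109) = (10729/22365 - 44947)*(109/4491857) = -1005228926/22365*109/4491857 = -109569952934/100460381805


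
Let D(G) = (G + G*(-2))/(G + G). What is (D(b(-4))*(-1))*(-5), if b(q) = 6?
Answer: -5/2 ≈ -2.5000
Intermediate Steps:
D(G) = -½ (D(G) = (G - 2*G)/((2*G)) = (-G)*(1/(2*G)) = -½)
(D(b(-4))*(-1))*(-5) = -½*(-1)*(-5) = (½)*(-5) = -5/2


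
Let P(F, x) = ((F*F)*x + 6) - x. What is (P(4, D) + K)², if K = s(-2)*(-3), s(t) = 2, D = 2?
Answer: 900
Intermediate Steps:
P(F, x) = 6 - x + x*F² (P(F, x) = (F²*x + 6) - x = (x*F² + 6) - x = (6 + x*F²) - x = 6 - x + x*F²)
K = -6 (K = 2*(-3) = -6)
(P(4, D) + K)² = ((6 - 1*2 + 2*4²) - 6)² = ((6 - 2 + 2*16) - 6)² = ((6 - 2 + 32) - 6)² = (36 - 6)² = 30² = 900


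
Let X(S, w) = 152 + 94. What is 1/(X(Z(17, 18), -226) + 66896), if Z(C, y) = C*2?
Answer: 1/67142 ≈ 1.4894e-5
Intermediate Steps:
Z(C, y) = 2*C
X(S, w) = 246
1/(X(Z(17, 18), -226) + 66896) = 1/(246 + 66896) = 1/67142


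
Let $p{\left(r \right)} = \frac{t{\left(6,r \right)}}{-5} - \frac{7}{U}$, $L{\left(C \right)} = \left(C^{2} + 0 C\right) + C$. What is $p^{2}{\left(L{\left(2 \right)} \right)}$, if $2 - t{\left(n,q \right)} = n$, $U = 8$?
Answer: $\frac{9}{1600} \approx 0.005625$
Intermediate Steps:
$t{\left(n,q \right)} = 2 - n$
$L{\left(C \right)} = C + C^{2}$ ($L{\left(C \right)} = \left(C^{2} + 0\right) + C = C^{2} + C = C + C^{2}$)
$p{\left(r \right)} = - \frac{3}{40}$ ($p{\left(r \right)} = \frac{2 - 6}{-5} - \frac{7}{8} = \left(2 - 6\right) \left(- \frac{1}{5}\right) - \frac{7}{8} = \left(-4\right) \left(- \frac{1}{5}\right) - \frac{7}{8} = \frac{4}{5} - \frac{7}{8} = - \frac{3}{40}$)
$p^{2}{\left(L{\left(2 \right)} \right)} = \left(- \frac{3}{40}\right)^{2} = \frac{9}{1600}$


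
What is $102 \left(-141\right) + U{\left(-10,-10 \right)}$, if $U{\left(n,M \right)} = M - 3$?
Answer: $-14395$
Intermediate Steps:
$U{\left(n,M \right)} = -3 + M$ ($U{\left(n,M \right)} = M - 3 = -3 + M$)
$102 \left(-141\right) + U{\left(-10,-10 \right)} = 102 \left(-141\right) - 13 = -14382 - 13 = -14395$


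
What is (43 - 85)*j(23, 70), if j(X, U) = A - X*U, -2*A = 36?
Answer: 68376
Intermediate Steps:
A = -18 (A = -½*36 = -18)
j(X, U) = -18 - U*X (j(X, U) = -18 - X*U = -18 - U*X)
(43 - 85)*j(23, 70) = (43 - 85)*(-18 - 1*70*23) = -42*(-18 - 1610) = -42*(-1628) = 68376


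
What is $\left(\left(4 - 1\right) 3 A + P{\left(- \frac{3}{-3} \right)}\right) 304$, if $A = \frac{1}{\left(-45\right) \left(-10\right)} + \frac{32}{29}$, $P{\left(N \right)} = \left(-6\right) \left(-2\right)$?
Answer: $\frac{4838008}{725} \approx 6673.1$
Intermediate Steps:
$P{\left(N \right)} = 12$
$A = \frac{14429}{13050}$ ($A = \left(- \frac{1}{45}\right) \left(- \frac{1}{10}\right) + 32 \cdot \frac{1}{29} = \frac{1}{450} + \frac{32}{29} = \frac{14429}{13050} \approx 1.1057$)
$\left(\left(4 - 1\right) 3 A + P{\left(- \frac{3}{-3} \right)}\right) 304 = \left(\left(4 - 1\right) 3 \cdot \frac{14429}{13050} + 12\right) 304 = \left(3 \cdot 3 \cdot \frac{14429}{13050} + 12\right) 304 = \left(9 \cdot \frac{14429}{13050} + 12\right) 304 = \left(\frac{14429}{1450} + 12\right) 304 = \frac{31829}{1450} \cdot 304 = \frac{4838008}{725}$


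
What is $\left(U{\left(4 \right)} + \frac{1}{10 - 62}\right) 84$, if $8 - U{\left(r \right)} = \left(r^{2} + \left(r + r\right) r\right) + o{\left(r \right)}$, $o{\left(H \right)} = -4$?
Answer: $- \frac{39333}{13} \approx -3025.6$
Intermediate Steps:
$U{\left(r \right)} = 12 - 3 r^{2}$ ($U{\left(r \right)} = 8 - \left(\left(r^{2} + \left(r + r\right) r\right) - 4\right) = 8 - \left(\left(r^{2} + 2 r r\right) - 4\right) = 8 - \left(\left(r^{2} + 2 r^{2}\right) - 4\right) = 8 - \left(3 r^{2} - 4\right) = 8 - \left(-4 + 3 r^{2}\right) = 12 - 3 r^{2}$)
$\left(U{\left(4 \right)} + \frac{1}{10 - 62}\right) 84 = \left(\left(12 - 3 \cdot 4^{2}\right) + \frac{1}{10 - 62}\right) 84 = \left(\left(12 - 48\right) + \frac{1}{-52}\right) 84 = \left(\left(12 - 48\right) - \frac{1}{52}\right) 84 = \left(-36 - \frac{1}{52}\right) 84 = \left(- \frac{1873}{52}\right) 84 = - \frac{39333}{13}$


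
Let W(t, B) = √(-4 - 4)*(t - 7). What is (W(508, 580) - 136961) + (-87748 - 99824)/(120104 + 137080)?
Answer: -2935363783/21432 + 1002*I*√2 ≈ -1.3696e+5 + 1417.0*I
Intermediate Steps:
W(t, B) = 2*I*√2*(-7 + t) (W(t, B) = √(-8)*(-7 + t) = (2*I*√2)*(-7 + t) = 2*I*√2*(-7 + t))
(W(508, 580) - 136961) + (-87748 - 99824)/(120104 + 137080) = (2*I*√2*(-7 + 508) - 136961) + (-87748 - 99824)/(120104 + 137080) = (2*I*√2*501 - 136961) - 187572/257184 = (1002*I*√2 - 136961) - 187572*1/257184 = (-136961 + 1002*I*√2) - 15631/21432 = -2935363783/21432 + 1002*I*√2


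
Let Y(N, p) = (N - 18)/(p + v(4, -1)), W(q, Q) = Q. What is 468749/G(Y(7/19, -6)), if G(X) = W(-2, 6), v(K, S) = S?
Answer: 468749/6 ≈ 78125.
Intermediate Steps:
Y(N, p) = (-18 + N)/(-1 + p) (Y(N, p) = (N - 18)/(p - 1) = (-18 + N)/(-1 + p))
G(X) = 6
468749/G(Y(7/19, -6)) = 468749/6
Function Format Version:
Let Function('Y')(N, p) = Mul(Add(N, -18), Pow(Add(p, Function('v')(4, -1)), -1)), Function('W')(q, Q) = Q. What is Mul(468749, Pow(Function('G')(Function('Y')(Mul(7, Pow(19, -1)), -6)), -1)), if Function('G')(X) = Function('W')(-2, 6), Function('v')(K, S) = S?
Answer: Rational(468749, 6) ≈ 78125.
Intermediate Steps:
Function('Y')(N, p) = Mul(Pow(Add(-1, p), -1), Add(-18, N)) (Function('Y')(N, p) = Mul(Add(N, -18), Pow(Add(p, -1), -1)) = Mul(Add(-18, N), Pow(Add(-1, p), -1)) = Mul(Pow(Add(-1, p), -1), Add(-18, N)))
Function('G')(X) = 6
Mul(468749, Pow(Function('G')(Function('Y')(Mul(7, Pow(19, -1)), -6)), -1)) = Mul(468749, Pow(6, -1)) = Mul(468749, Rational(1, 6)) = Rational(468749, 6)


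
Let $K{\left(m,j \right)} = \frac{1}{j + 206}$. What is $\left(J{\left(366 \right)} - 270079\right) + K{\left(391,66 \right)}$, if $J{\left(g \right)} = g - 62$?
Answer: $- \frac{73378799}{272} \approx -2.6978 \cdot 10^{5}$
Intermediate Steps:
$J{\left(g \right)} = -62 + g$
$K{\left(m,j \right)} = \frac{1}{206 + j}$
$\left(J{\left(366 \right)} - 270079\right) + K{\left(391,66 \right)} = \left(\left(-62 + 366\right) - 270079\right) + \frac{1}{206 + 66} = \left(304 - 270079\right) + \frac{1}{272} = -269775 + \frac{1}{272} = - \frac{73378799}{272}$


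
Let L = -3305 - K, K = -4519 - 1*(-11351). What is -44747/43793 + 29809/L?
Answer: -1759025876/443929641 ≈ -3.9624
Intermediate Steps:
K = 6832 (K = -4519 + 11351 = 6832)
L = -10137 (L = -3305 - 1*6832 = -3305 - 6832 = -10137)
-44747/43793 + 29809/L = -44747/43793 + 29809/(-10137) = -44747*1/43793 + 29809*(-1/10137) = -44747/43793 - 29809/10137 = -1759025876/443929641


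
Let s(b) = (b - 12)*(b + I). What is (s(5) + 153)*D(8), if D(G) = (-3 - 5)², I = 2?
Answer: 6656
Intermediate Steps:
D(G) = 64 (D(G) = (-8)² = 64)
s(b) = (-12 + b)*(2 + b) (s(b) = (b - 12)*(b + 2) = (-12 + b)*(2 + b))
(s(5) + 153)*D(8) = ((-24 + 5² - 10*5) + 153)*64 = ((-24 + 25 - 50) + 153)*64 = (-49 + 153)*64 = 104*64 = 6656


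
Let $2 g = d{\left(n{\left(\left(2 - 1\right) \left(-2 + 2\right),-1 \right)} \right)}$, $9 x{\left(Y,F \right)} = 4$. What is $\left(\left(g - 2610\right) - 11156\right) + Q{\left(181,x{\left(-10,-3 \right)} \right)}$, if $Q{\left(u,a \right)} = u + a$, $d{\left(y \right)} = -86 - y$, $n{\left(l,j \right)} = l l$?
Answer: $- \frac{122648}{9} \approx -13628.0$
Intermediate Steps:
$x{\left(Y,F \right)} = \frac{4}{9}$ ($x{\left(Y,F \right)} = \frac{1}{9} \cdot 4 = \frac{4}{9}$)
$n{\left(l,j \right)} = l^{2}$
$g = -43$ ($g = \frac{-86 - \left(\left(2 - 1\right) \left(-2 + 2\right)\right)^{2}}{2} = \frac{-86 - \left(1 \cdot 0\right)^{2}}{2} = \frac{-86 - 0^{2}}{2} = \frac{-86 - 0}{2} = \frac{-86 + 0}{2} = \frac{1}{2} \left(-86\right) = -43$)
$Q{\left(u,a \right)} = a + u$
$\left(\left(g - 2610\right) - 11156\right) + Q{\left(181,x{\left(-10,-3 \right)} \right)} = \left(\left(-43 - 2610\right) - 11156\right) + \left(\frac{4}{9} + 181\right) = \left(\left(-43 - 2610\right) - 11156\right) + \frac{1633}{9} = \left(-2653 - 11156\right) + \frac{1633}{9} = -13809 + \frac{1633}{9} = - \frac{122648}{9}$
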